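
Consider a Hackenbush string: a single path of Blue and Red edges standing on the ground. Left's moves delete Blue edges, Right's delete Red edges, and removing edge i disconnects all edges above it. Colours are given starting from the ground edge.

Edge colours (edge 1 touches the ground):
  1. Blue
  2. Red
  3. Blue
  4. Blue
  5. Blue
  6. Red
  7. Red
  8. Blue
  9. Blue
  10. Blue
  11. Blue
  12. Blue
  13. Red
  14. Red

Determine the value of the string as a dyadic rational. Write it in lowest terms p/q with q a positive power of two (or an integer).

step 1: add Blue to get B; options L={ 0 } R={ (no moves) } so 1
step 2: add Red to get BR; options L={ 0 } R={ 1 } so 1/2
step 3: add Blue to get BRB; options L={ 0 1/2 } R={ 1 } so 3/4
step 4: add Blue to get BRBB; options L={ 0 1/2 3/4 } R={ 1 } so 7/8
step 5: add Blue to get BRBBB; options L={ 0 1/2 3/4 7/8 } R={ 1 } so 15/16
step 6: add Red to get BRBBBR; options L={ 0 1/2 3/4 7/8 } R={ 15/16 1 } so 29/32
step 7: add Red to get BRBBBRR; options L={ 0 1/2 3/4 7/8 } R={ 29/32 15/16 1 } so 57/64
step 8: add Blue to get BRBBBRRB; options L={ 0 1/2 3/4 7/8 57/64 } R={ 29/32 15/16 1 } so 115/128
step 9: add Blue to get BRBBBRRBB; options L={ 0 1/2 3/4 7/8 57/64 115/128 } R={ 29/32 15/16 1 } so 231/256
step 10: add Blue to get BRBBBRRBBB; options L={ 0 1/2 3/4 7/8 57/64 115/128 231/256 } R={ 29/32 15/16 1 } so 463/512
step 11: add Blue to get BRBBBRRBBBB; options L={ 0 1/2 3/4 7/8 57/64 115/128 231/256 463/512 } R={ 29/32 15/16 1 } so 927/1024
step 12: add Blue to get BRBBBRRBBBBB; options L={ 0 1/2 3/4 7/8 57/64 115/128 231/256 463/512 927/1024 } R={ 29/32 15/16 1 } so 1855/2048
step 13: add Red to get BRBBBRRBBBBBR; options L={ 0 1/2 3/4 7/8 57/64 115/128 231/256 463/512 927/1024 } R={ 1855/2048 29/32 15/16 1 } so 3709/4096
step 14: add Red to get BRBBBRRBBBBBRR; options L={ 0 1/2 3/4 7/8 57/64 115/128 231/256 463/512 927/1024 } R={ 3709/4096 1855/2048 29/32 15/16 1 } so 7417/8192

7417/8192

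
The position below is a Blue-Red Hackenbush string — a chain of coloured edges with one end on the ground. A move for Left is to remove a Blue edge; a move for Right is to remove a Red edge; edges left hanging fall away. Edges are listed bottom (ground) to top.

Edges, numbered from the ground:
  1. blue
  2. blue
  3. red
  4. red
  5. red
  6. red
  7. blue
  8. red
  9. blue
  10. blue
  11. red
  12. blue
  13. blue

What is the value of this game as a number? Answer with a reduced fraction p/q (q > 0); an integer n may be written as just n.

2231/2048

Prefix values for blue blue red red red red blue red blue blue red blue blue via {L|R} + simplicity:
val(b) = { 0 |  } gives 1
val(bb) = { 0,1 |  } gives 2
val(bbr) = { 0,1 | 2 } gives 3/2
val(bbrr) = { 0,1 | 3/2,2 } gives 5/4
val(bbrrr) = { 0,1 | 5/4,3/2,2 } gives 9/8
val(bbrrrr) = { 0,1 | 9/8,5/4,3/2,2 } gives 17/16
val(bbrrrrb) = { 0,1,17/16 | 9/8,5/4,3/2,2 } gives 35/32
val(bbrrrrbr) = { 0,1,17/16 | 35/32,9/8,5/4,3/2,2 } gives 69/64
val(bbrrrrbrb) = { 0,1,17/16,69/64 | 35/32,9/8,5/4,3/2,2 } gives 139/128
val(bbrrrrbrbb) = { 0,1,17/16,69/64,139/128 | 35/32,9/8,5/4,3/2,2 } gives 279/256
val(bbrrrrbrbbr) = { 0,1,17/16,69/64,139/128 | 279/256,35/32,9/8,5/4,3/2,2 } gives 557/512
val(bbrrrrbrbbrb) = { 0,1,17/16,69/64,139/128,557/512 | 279/256,35/32,9/8,5/4,3/2,2 } gives 1115/1024
val(bbrrrrbrbbrbb) = { 0,1,17/16,69/64,139/128,557/512,1115/1024 | 279/256,35/32,9/8,5/4,3/2,2 } gives 2231/2048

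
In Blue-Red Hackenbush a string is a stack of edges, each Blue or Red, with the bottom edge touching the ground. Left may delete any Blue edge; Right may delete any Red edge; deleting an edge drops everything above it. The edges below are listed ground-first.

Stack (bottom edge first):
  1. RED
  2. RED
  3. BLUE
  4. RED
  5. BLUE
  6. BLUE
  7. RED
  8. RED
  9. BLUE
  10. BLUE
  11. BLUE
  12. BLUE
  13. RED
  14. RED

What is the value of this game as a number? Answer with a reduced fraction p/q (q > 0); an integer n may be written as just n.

Build value(s[:k]) for k = 1..14, string s = RED RED BLUE RED BLUE BLUE RED RED BLUE BLUE BLUE BLUE RED RED.
value_1 [R]  L=[·]  R=[0]  = -1
value_2 [RR]  L=[·]  R=[-1 0]  = -2
value_3 [RRB]  L=[-2]  R=[-1 0]  = -3/2
value_4 [RRBR]  L=[-2]  R=[-3/2 -1 0]  = -7/4
value_5 [RRBRB]  L=[-2 -7/4]  R=[-3/2 -1 0]  = -13/8
value_6 [RRBRBB]  L=[-2 -7/4 -13/8]  R=[-3/2 -1 0]  = -25/16
value_7 [RRBRBBR]  L=[-2 -7/4 -13/8]  R=[-25/16 -3/2 -1 0]  = -51/32
value_8 [RRBRBBRR]  L=[-2 -7/4 -13/8]  R=[-51/32 -25/16 -3/2 -1 0]  = -103/64
value_9 [RRBRBBRRB]  L=[-2 -7/4 -13/8 -103/64]  R=[-51/32 -25/16 -3/2 -1 0]  = -205/128
value_10 [RRBRBBRRBB]  L=[-2 -7/4 -13/8 -103/64 -205/128]  R=[-51/32 -25/16 -3/2 -1 0]  = -409/256
value_11 [RRBRBBRRBBB]  L=[-2 -7/4 -13/8 -103/64 -205/128 -409/256]  R=[-51/32 -25/16 -3/2 -1 0]  = -817/512
value_12 [RRBRBBRRBBBB]  L=[-2 -7/4 -13/8 -103/64 -205/128 -409/256 -817/512]  R=[-51/32 -25/16 -3/2 -1 0]  = -1633/1024
value_13 [RRBRBBRRBBBBR]  L=[-2 -7/4 -13/8 -103/64 -205/128 -409/256 -817/512]  R=[-1633/1024 -51/32 -25/16 -3/2 -1 0]  = -3267/2048
value_14 [RRBRBBRRBBBBRR]  L=[-2 -7/4 -13/8 -103/64 -205/128 -409/256 -817/512]  R=[-3267/2048 -1633/1024 -51/32 -25/16 -3/2 -1 0]  = -6535/4096

-6535/4096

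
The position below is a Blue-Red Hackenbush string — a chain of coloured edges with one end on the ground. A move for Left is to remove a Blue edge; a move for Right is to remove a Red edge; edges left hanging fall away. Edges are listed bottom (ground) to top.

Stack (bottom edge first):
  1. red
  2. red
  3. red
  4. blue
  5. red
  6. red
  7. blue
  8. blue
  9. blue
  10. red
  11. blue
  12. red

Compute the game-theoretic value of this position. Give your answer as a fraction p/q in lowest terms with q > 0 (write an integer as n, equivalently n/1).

-1419/512

r: Left { · }, Right { 0 } → simplest -1
rr: Left { · }, Right { -1,0 } → simplest -2
rrr: Left { · }, Right { -2,-1,0 } → simplest -3
rrrb: Left { -3 }, Right { -2,-1,0 } → simplest -5/2
rrrbr: Left { -3 }, Right { -5/2,-2,-1,0 } → simplest -11/4
rrrbrr: Left { -3 }, Right { -11/4,-5/2,-2,-1,0 } → simplest -23/8
rrrbrrb: Left { -3,-23/8 }, Right { -11/4,-5/2,-2,-1,0 } → simplest -45/16
rrrbrrbb: Left { -3,-23/8,-45/16 }, Right { -11/4,-5/2,-2,-1,0 } → simplest -89/32
rrrbrrbbb: Left { -3,-23/8,-45/16,-89/32 }, Right { -11/4,-5/2,-2,-1,0 } → simplest -177/64
rrrbrrbbbr: Left { -3,-23/8,-45/16,-89/32 }, Right { -177/64,-11/4,-5/2,-2,-1,0 } → simplest -355/128
rrrbrrbbbrb: Left { -3,-23/8,-45/16,-89/32,-355/128 }, Right { -177/64,-11/4,-5/2,-2,-1,0 } → simplest -709/256
rrrbrrbbbrbr: Left { -3,-23/8,-45/16,-89/32,-355/128 }, Right { -709/256,-177/64,-11/4,-5/2,-2,-1,0 } → simplest -1419/512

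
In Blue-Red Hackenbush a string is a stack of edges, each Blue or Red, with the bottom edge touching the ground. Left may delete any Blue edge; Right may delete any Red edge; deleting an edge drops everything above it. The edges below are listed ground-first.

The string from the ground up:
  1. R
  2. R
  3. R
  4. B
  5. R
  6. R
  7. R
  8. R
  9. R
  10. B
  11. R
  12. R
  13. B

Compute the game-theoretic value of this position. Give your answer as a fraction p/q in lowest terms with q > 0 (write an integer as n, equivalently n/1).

-3053/1024

g_1 [R]  L=[]  R=[0]  = -1
g_2 [RR]  L=[]  R=[-1, 0]  = -2
g_3 [RRR]  L=[]  R=[-2, -1, 0]  = -3
g_4 [RRRB]  L=[-3]  R=[-2, -1, 0]  = -5/2
g_5 [RRRBR]  L=[-3]  R=[-5/2, -2, -1, 0]  = -11/4
g_6 [RRRBRR]  L=[-3]  R=[-11/4, -5/2, -2, -1, 0]  = -23/8
g_7 [RRRBRRR]  L=[-3]  R=[-23/8, -11/4, -5/2, -2, -1, 0]  = -47/16
g_8 [RRRBRRRR]  L=[-3]  R=[-47/16, -23/8, -11/4, -5/2, -2, -1, 0]  = -95/32
g_9 [RRRBRRRRR]  L=[-3]  R=[-95/32, -47/16, -23/8, -11/4, -5/2, -2, -1, 0]  = -191/64
g_10 [RRRBRRRRRB]  L=[-3, -191/64]  R=[-95/32, -47/16, -23/8, -11/4, -5/2, -2, -1, 0]  = -381/128
g_11 [RRRBRRRRRBR]  L=[-3, -191/64]  R=[-381/128, -95/32, -47/16, -23/8, -11/4, -5/2, -2, -1, 0]  = -763/256
g_12 [RRRBRRRRRBRR]  L=[-3, -191/64]  R=[-763/256, -381/128, -95/32, -47/16, -23/8, -11/4, -5/2, -2, -1, 0]  = -1527/512
g_13 [RRRBRRRRRBRRB]  L=[-3, -191/64, -1527/512]  R=[-763/256, -381/128, -95/32, -47/16, -23/8, -11/4, -5/2, -2, -1, 0]  = -3053/1024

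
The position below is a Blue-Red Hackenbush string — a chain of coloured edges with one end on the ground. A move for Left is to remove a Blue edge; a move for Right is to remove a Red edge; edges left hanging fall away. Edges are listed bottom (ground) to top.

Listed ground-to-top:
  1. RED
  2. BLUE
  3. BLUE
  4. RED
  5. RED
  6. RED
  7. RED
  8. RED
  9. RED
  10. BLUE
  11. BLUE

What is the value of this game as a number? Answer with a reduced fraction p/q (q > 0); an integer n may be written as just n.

R: Left { · }, Right { 0 } — simplest -1
RB: Left { -1 }, Right { 0 } — simplest -1/2
RBB: Left { -1, -1/2 }, Right { 0 } — simplest -1/4
RBBR: Left { -1, -1/2 }, Right { -1/4, 0 } — simplest -3/8
RBBRR: Left { -1, -1/2 }, Right { -3/8, -1/4, 0 } — simplest -7/16
RBBRRR: Left { -1, -1/2 }, Right { -7/16, -3/8, -1/4, 0 } — simplest -15/32
RBBRRRR: Left { -1, -1/2 }, Right { -15/32, -7/16, -3/8, -1/4, 0 } — simplest -31/64
RBBRRRRR: Left { -1, -1/2 }, Right { -31/64, -15/32, -7/16, -3/8, -1/4, 0 } — simplest -63/128
RBBRRRRRR: Left { -1, -1/2 }, Right { -63/128, -31/64, -15/32, -7/16, -3/8, -1/4, 0 } — simplest -127/256
RBBRRRRRRB: Left { -1, -1/2, -127/256 }, Right { -63/128, -31/64, -15/32, -7/16, -3/8, -1/4, 0 } — simplest -253/512
RBBRRRRRRBB: Left { -1, -1/2, -127/256, -253/512 }, Right { -63/128, -31/64, -15/32, -7/16, -3/8, -1/4, 0 } — simplest -505/1024

-505/1024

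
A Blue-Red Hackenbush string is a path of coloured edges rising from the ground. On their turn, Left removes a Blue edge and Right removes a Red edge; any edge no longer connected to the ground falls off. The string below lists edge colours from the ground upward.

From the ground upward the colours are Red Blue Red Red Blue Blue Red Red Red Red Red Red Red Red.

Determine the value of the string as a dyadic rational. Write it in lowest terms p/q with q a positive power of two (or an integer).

Recurse on prefixes of the 14-edge string Red Blue Red Red Blue Blue Red Red Red Red Red Red Red Red:
step 1: add Red to get R; options L={ none } R={ 0 } = -1
step 2: add Blue to get RB; options L={ -1 } R={ 0 } = -1/2
step 3: add Red to get RBR; options L={ -1 } R={ -1/2; 0 } = -3/4
step 4: add Red to get RBRR; options L={ -1 } R={ -3/4; -1/2; 0 } = -7/8
step 5: add Blue to get RBRRB; options L={ -1; -7/8 } R={ -3/4; -1/2; 0 } = -13/16
step 6: add Blue to get RBRRBB; options L={ -1; -7/8; -13/16 } R={ -3/4; -1/2; 0 } = -25/32
step 7: add Red to get RBRRBBR; options L={ -1; -7/8; -13/16 } R={ -25/32; -3/4; -1/2; 0 } = -51/64
step 8: add Red to get RBRRBBRR; options L={ -1; -7/8; -13/16 } R={ -51/64; -25/32; -3/4; -1/2; 0 } = -103/128
step 9: add Red to get RBRRBBRRR; options L={ -1; -7/8; -13/16 } R={ -103/128; -51/64; -25/32; -3/4; -1/2; 0 } = -207/256
step 10: add Red to get RBRRBBRRRR; options L={ -1; -7/8; -13/16 } R={ -207/256; -103/128; -51/64; -25/32; -3/4; -1/2; 0 } = -415/512
step 11: add Red to get RBRRBBRRRRR; options L={ -1; -7/8; -13/16 } R={ -415/512; -207/256; -103/128; -51/64; -25/32; -3/4; -1/2; 0 } = -831/1024
step 12: add Red to get RBRRBBRRRRRR; options L={ -1; -7/8; -13/16 } R={ -831/1024; -415/512; -207/256; -103/128; -51/64; -25/32; -3/4; -1/2; 0 } = -1663/2048
step 13: add Red to get RBRRBBRRRRRRR; options L={ -1; -7/8; -13/16 } R={ -1663/2048; -831/1024; -415/512; -207/256; -103/128; -51/64; -25/32; -3/4; -1/2; 0 } = -3327/4096
step 14: add Red to get RBRRBBRRRRRRRR; options L={ -1; -7/8; -13/16 } R={ -3327/4096; -1663/2048; -831/1024; -415/512; -207/256; -103/128; -51/64; -25/32; -3/4; -1/2; 0 } = -6655/8192

-6655/8192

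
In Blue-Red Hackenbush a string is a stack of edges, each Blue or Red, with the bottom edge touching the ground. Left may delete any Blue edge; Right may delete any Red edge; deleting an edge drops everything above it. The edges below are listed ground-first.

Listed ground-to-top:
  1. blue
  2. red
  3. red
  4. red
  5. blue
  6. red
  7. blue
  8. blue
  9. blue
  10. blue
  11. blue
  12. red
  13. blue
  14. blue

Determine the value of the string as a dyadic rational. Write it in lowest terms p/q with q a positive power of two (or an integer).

Build v(s[:k]) for k = 1..14, string s = blue red red red blue red blue blue blue blue blue red blue blue.
step 1: add blue to get b; options L={ 0 } R={ none } ⇒ 1
step 2: add red to get br; options L={ 0 } R={ 1 } ⇒ 1/2
step 3: add red to get brr; options L={ 0 } R={ 1/2, 1 } ⇒ 1/4
step 4: add red to get brrr; options L={ 0 } R={ 1/4, 1/2, 1 } ⇒ 1/8
step 5: add blue to get brrrb; options L={ 0, 1/8 } R={ 1/4, 1/2, 1 } ⇒ 3/16
step 6: add red to get brrrbr; options L={ 0, 1/8 } R={ 3/16, 1/4, 1/2, 1 } ⇒ 5/32
step 7: add blue to get brrrbrb; options L={ 0, 1/8, 5/32 } R={ 3/16, 1/4, 1/2, 1 } ⇒ 11/64
step 8: add blue to get brrrbrbb; options L={ 0, 1/8, 5/32, 11/64 } R={ 3/16, 1/4, 1/2, 1 } ⇒ 23/128
step 9: add blue to get brrrbrbbb; options L={ 0, 1/8, 5/32, 11/64, 23/128 } R={ 3/16, 1/4, 1/2, 1 } ⇒ 47/256
step 10: add blue to get brrrbrbbbb; options L={ 0, 1/8, 5/32, 11/64, 23/128, 47/256 } R={ 3/16, 1/4, 1/2, 1 } ⇒ 95/512
step 11: add blue to get brrrbrbbbbb; options L={ 0, 1/8, 5/32, 11/64, 23/128, 47/256, 95/512 } R={ 3/16, 1/4, 1/2, 1 } ⇒ 191/1024
step 12: add red to get brrrbrbbbbbr; options L={ 0, 1/8, 5/32, 11/64, 23/128, 47/256, 95/512 } R={ 191/1024, 3/16, 1/4, 1/2, 1 } ⇒ 381/2048
step 13: add blue to get brrrbrbbbbbrb; options L={ 0, 1/8, 5/32, 11/64, 23/128, 47/256, 95/512, 381/2048 } R={ 191/1024, 3/16, 1/4, 1/2, 1 } ⇒ 763/4096
step 14: add blue to get brrrbrbbbbbrbb; options L={ 0, 1/8, 5/32, 11/64, 23/128, 47/256, 95/512, 381/2048, 763/4096 } R={ 191/1024, 3/16, 1/4, 1/2, 1 } ⇒ 1527/8192

1527/8192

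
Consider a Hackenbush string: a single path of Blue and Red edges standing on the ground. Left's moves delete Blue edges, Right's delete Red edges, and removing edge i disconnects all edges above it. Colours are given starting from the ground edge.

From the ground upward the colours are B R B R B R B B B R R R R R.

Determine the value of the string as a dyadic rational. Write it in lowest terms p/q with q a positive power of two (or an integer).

Recurse on prefixes of the 14-edge string B R B R B R B B B R R R R R:
edge 1 of 14 (B): { 0 | (no moves) } => 1
edge 2 of 14 (R): { 0 | 1 } => 1/2
edge 3 of 14 (B): { 0, 1/2 | 1 } => 3/4
edge 4 of 14 (R): { 0, 1/2 | 3/4, 1 } => 5/8
edge 5 of 14 (B): { 0, 1/2, 5/8 | 3/4, 1 } => 11/16
edge 6 of 14 (R): { 0, 1/2, 5/8 | 11/16, 3/4, 1 } => 21/32
edge 7 of 14 (B): { 0, 1/2, 5/8, 21/32 | 11/16, 3/4, 1 } => 43/64
edge 8 of 14 (B): { 0, 1/2, 5/8, 21/32, 43/64 | 11/16, 3/4, 1 } => 87/128
edge 9 of 14 (B): { 0, 1/2, 5/8, 21/32, 43/64, 87/128 | 11/16, 3/4, 1 } => 175/256
edge 10 of 14 (R): { 0, 1/2, 5/8, 21/32, 43/64, 87/128 | 175/256, 11/16, 3/4, 1 } => 349/512
edge 11 of 14 (R): { 0, 1/2, 5/8, 21/32, 43/64, 87/128 | 349/512, 175/256, 11/16, 3/4, 1 } => 697/1024
edge 12 of 14 (R): { 0, 1/2, 5/8, 21/32, 43/64, 87/128 | 697/1024, 349/512, 175/256, 11/16, 3/4, 1 } => 1393/2048
edge 13 of 14 (R): { 0, 1/2, 5/8, 21/32, 43/64, 87/128 | 1393/2048, 697/1024, 349/512, 175/256, 11/16, 3/4, 1 } => 2785/4096
edge 14 of 14 (R): { 0, 1/2, 5/8, 21/32, 43/64, 87/128 | 2785/4096, 1393/2048, 697/1024, 349/512, 175/256, 11/16, 3/4, 1 } => 5569/8192

5569/8192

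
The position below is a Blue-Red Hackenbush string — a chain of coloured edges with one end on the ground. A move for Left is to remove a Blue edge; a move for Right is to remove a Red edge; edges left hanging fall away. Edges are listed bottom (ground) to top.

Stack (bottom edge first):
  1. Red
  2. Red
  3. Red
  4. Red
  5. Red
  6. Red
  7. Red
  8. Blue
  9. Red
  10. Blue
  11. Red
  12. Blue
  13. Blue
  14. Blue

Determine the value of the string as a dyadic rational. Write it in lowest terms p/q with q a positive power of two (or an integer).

-849/128

Recurse on prefixes of the 14-edge string Red Red Red Red Red Red Red Blue Red Blue Red Blue Blue Blue:
edge 1 of 14 (Red): {  | 0 } -> -1
edge 2 of 14 (Red): {  | -1 0 } -> -2
edge 3 of 14 (Red): {  | -2 -1 0 } -> -3
edge 4 of 14 (Red): {  | -3 -2 -1 0 } -> -4
edge 5 of 14 (Red): {  | -4 -3 -2 -1 0 } -> -5
edge 6 of 14 (Red): {  | -5 -4 -3 -2 -1 0 } -> -6
edge 7 of 14 (Red): {  | -6 -5 -4 -3 -2 -1 0 } -> -7
edge 8 of 14 (Blue): { -7 | -6 -5 -4 -3 -2 -1 0 } -> -13/2
edge 9 of 14 (Red): { -7 | -13/2 -6 -5 -4 -3 -2 -1 0 } -> -27/4
edge 10 of 14 (Blue): { -7 -27/4 | -13/2 -6 -5 -4 -3 -2 -1 0 } -> -53/8
edge 11 of 14 (Red): { -7 -27/4 | -53/8 -13/2 -6 -5 -4 -3 -2 -1 0 } -> -107/16
edge 12 of 14 (Blue): { -7 -27/4 -107/16 | -53/8 -13/2 -6 -5 -4 -3 -2 -1 0 } -> -213/32
edge 13 of 14 (Blue): { -7 -27/4 -107/16 -213/32 | -53/8 -13/2 -6 -5 -4 -3 -2 -1 0 } -> -425/64
edge 14 of 14 (Blue): { -7 -27/4 -107/16 -213/32 -425/64 | -53/8 -13/2 -6 -5 -4 -3 -2 -1 0 } -> -849/128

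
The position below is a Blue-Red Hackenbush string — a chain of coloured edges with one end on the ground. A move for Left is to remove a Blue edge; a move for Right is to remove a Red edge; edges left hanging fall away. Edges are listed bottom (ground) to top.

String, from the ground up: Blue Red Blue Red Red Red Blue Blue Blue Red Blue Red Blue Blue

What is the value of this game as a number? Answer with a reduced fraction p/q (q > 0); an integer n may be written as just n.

4567/8192

Recurse on prefixes of the 14-edge string Blue Red Blue Red Red Red Blue Blue Blue Red Blue Red Blue Blue:
1 of 14 · B · max L 0 · min R +∞ = 1
2 of 14 · BR · max L 0 · min R 1 = 1/2
3 of 14 · BRB · max L 1/2 · min R 1 = 3/4
4 of 14 · BRBR · max L 1/2 · min R 3/4 = 5/8
5 of 14 · BRBRR · max L 1/2 · min R 5/8 = 9/16
6 of 14 · BRBRRR · max L 1/2 · min R 9/16 = 17/32
7 of 14 · BRBRRRB · max L 17/32 · min R 9/16 = 35/64
8 of 14 · BRBRRRBB · max L 35/64 · min R 9/16 = 71/128
9 of 14 · BRBRRRBBB · max L 71/128 · min R 9/16 = 143/256
10 of 14 · BRBRRRBBBR · max L 71/128 · min R 143/256 = 285/512
11 of 14 · BRBRRRBBBRB · max L 285/512 · min R 143/256 = 571/1024
12 of 14 · BRBRRRBBBRBR · max L 285/512 · min R 571/1024 = 1141/2048
13 of 14 · BRBRRRBBBRBRB · max L 1141/2048 · min R 571/1024 = 2283/4096
14 of 14 · BRBRRRBBBRBRBB · max L 2283/4096 · min R 571/1024 = 4567/8192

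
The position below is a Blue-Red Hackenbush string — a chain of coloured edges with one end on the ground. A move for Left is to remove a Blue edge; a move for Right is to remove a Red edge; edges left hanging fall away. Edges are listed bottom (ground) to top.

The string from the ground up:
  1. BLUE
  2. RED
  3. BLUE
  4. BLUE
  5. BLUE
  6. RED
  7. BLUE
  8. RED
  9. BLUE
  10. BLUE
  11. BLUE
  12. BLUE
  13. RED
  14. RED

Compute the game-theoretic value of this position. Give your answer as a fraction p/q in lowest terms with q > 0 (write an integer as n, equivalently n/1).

val(B) = { 0 |  } ⇒ 1
val(BR) = { 0 | 1 } ⇒ 1/2
val(BRB) = { 0; 1/2 | 1 } ⇒ 3/4
val(BRBB) = { 0; 1/2; 3/4 | 1 } ⇒ 7/8
val(BRBBB) = { 0; 1/2; 3/4; 7/8 | 1 } ⇒ 15/16
val(BRBBBR) = { 0; 1/2; 3/4; 7/8 | 15/16; 1 } ⇒ 29/32
val(BRBBBRB) = { 0; 1/2; 3/4; 7/8; 29/32 | 15/16; 1 } ⇒ 59/64
val(BRBBBRBR) = { 0; 1/2; 3/4; 7/8; 29/32 | 59/64; 15/16; 1 } ⇒ 117/128
val(BRBBBRBRB) = { 0; 1/2; 3/4; 7/8; 29/32; 117/128 | 59/64; 15/16; 1 } ⇒ 235/256
val(BRBBBRBRBB) = { 0; 1/2; 3/4; 7/8; 29/32; 117/128; 235/256 | 59/64; 15/16; 1 } ⇒ 471/512
val(BRBBBRBRBBB) = { 0; 1/2; 3/4; 7/8; 29/32; 117/128; 235/256; 471/512 | 59/64; 15/16; 1 } ⇒ 943/1024
val(BRBBBRBRBBBB) = { 0; 1/2; 3/4; 7/8; 29/32; 117/128; 235/256; 471/512; 943/1024 | 59/64; 15/16; 1 } ⇒ 1887/2048
val(BRBBBRBRBBBBR) = { 0; 1/2; 3/4; 7/8; 29/32; 117/128; 235/256; 471/512; 943/1024 | 1887/2048; 59/64; 15/16; 1 } ⇒ 3773/4096
val(BRBBBRBRBBBBRR) = { 0; 1/2; 3/4; 7/8; 29/32; 117/128; 235/256; 471/512; 943/1024 | 3773/4096; 1887/2048; 59/64; 15/16; 1 } ⇒ 7545/8192

7545/8192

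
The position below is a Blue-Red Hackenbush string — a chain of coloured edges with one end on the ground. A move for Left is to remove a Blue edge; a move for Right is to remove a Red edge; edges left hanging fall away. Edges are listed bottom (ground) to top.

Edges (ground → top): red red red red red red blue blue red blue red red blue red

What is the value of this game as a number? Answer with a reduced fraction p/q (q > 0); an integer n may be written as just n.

-1371/256

Prefix values for red red red red red red blue blue red blue red red blue red via {L|R} + simplicity:
1 of 14 · r · max L −∞ · min R 0 => -1
2 of 14 · rr · max L −∞ · min R -1 => -2
3 of 14 · rrr · max L −∞ · min R -2 => -3
4 of 14 · rrrr · max L −∞ · min R -3 => -4
5 of 14 · rrrrr · max L −∞ · min R -4 => -5
6 of 14 · rrrrrr · max L −∞ · min R -5 => -6
7 of 14 · rrrrrrb · max L -6 · min R -5 => -11/2
8 of 14 · rrrrrrbb · max L -11/2 · min R -5 => -21/4
9 of 14 · rrrrrrbbr · max L -11/2 · min R -21/4 => -43/8
10 of 14 · rrrrrrbbrb · max L -43/8 · min R -21/4 => -85/16
11 of 14 · rrrrrrbbrbr · max L -43/8 · min R -85/16 => -171/32
12 of 14 · rrrrrrbbrbrr · max L -43/8 · min R -171/32 => -343/64
13 of 14 · rrrrrrbbrbrrb · max L -343/64 · min R -171/32 => -685/128
14 of 14 · rrrrrrbbrbrrbr · max L -343/64 · min R -685/128 => -1371/256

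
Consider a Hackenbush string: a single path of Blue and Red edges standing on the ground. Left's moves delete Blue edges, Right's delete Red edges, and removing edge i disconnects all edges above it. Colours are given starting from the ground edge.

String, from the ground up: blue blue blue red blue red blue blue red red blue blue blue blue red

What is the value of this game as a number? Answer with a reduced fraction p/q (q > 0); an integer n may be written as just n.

11069/4096

G(b) = { 0 | — } = 1
G(bb) = { 0, 1 | — } = 2
G(bbb) = { 0, 1, 2 | — } = 3
G(bbbr) = { 0, 1, 2 | 3 } = 5/2
G(bbbrb) = { 0, 1, 2, 5/2 | 3 } = 11/4
G(bbbrbr) = { 0, 1, 2, 5/2 | 11/4, 3 } = 21/8
G(bbbrbrb) = { 0, 1, 2, 5/2, 21/8 | 11/4, 3 } = 43/16
G(bbbrbrbb) = { 0, 1, 2, 5/2, 21/8, 43/16 | 11/4, 3 } = 87/32
G(bbbrbrbbr) = { 0, 1, 2, 5/2, 21/8, 43/16 | 87/32, 11/4, 3 } = 173/64
G(bbbrbrbbrr) = { 0, 1, 2, 5/2, 21/8, 43/16 | 173/64, 87/32, 11/4, 3 } = 345/128
G(bbbrbrbbrrb) = { 0, 1, 2, 5/2, 21/8, 43/16, 345/128 | 173/64, 87/32, 11/4, 3 } = 691/256
G(bbbrbrbbrrbb) = { 0, 1, 2, 5/2, 21/8, 43/16, 345/128, 691/256 | 173/64, 87/32, 11/4, 3 } = 1383/512
G(bbbrbrbbrrbbb) = { 0, 1, 2, 5/2, 21/8, 43/16, 345/128, 691/256, 1383/512 | 173/64, 87/32, 11/4, 3 } = 2767/1024
G(bbbrbrbbrrbbbb) = { 0, 1, 2, 5/2, 21/8, 43/16, 345/128, 691/256, 1383/512, 2767/1024 | 173/64, 87/32, 11/4, 3 } = 5535/2048
G(bbbrbrbbrrbbbbr) = { 0, 1, 2, 5/2, 21/8, 43/16, 345/128, 691/256, 1383/512, 2767/1024 | 5535/2048, 173/64, 87/32, 11/4, 3 } = 11069/4096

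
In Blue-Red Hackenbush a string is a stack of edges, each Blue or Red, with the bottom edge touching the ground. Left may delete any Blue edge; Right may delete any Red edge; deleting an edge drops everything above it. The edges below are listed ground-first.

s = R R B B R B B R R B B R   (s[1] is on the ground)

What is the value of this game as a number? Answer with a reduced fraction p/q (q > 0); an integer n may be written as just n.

-1331/1024

Build g(s[:k]) for k = 1..12, string s = R R B B R B B R R B B R.
R: Left { — }, Right { 0 } so simplest -1
RR: Left { — }, Right { -1 0 } so simplest -2
RRB: Left { -2 }, Right { -1 0 } so simplest -3/2
RRBB: Left { -2 -3/2 }, Right { -1 0 } so simplest -5/4
RRBBR: Left { -2 -3/2 }, Right { -5/4 -1 0 } so simplest -11/8
RRBBRB: Left { -2 -3/2 -11/8 }, Right { -5/4 -1 0 } so simplest -21/16
RRBBRBB: Left { -2 -3/2 -11/8 -21/16 }, Right { -5/4 -1 0 } so simplest -41/32
RRBBRBBR: Left { -2 -3/2 -11/8 -21/16 }, Right { -41/32 -5/4 -1 0 } so simplest -83/64
RRBBRBBRR: Left { -2 -3/2 -11/8 -21/16 }, Right { -83/64 -41/32 -5/4 -1 0 } so simplest -167/128
RRBBRBBRRB: Left { -2 -3/2 -11/8 -21/16 -167/128 }, Right { -83/64 -41/32 -5/4 -1 0 } so simplest -333/256
RRBBRBBRRBB: Left { -2 -3/2 -11/8 -21/16 -167/128 -333/256 }, Right { -83/64 -41/32 -5/4 -1 0 } so simplest -665/512
RRBBRBBRRBBR: Left { -2 -3/2 -11/8 -21/16 -167/128 -333/256 }, Right { -665/512 -83/64 -41/32 -5/4 -1 0 } so simplest -1331/1024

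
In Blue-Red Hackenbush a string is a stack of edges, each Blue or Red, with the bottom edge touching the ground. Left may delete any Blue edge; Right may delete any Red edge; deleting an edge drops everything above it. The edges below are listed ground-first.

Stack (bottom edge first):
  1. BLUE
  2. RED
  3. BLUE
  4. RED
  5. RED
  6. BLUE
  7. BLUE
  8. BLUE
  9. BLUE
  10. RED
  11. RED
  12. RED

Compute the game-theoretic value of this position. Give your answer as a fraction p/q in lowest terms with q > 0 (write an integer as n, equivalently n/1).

1265/2048

Prefix values for BLUE RED BLUE RED RED BLUE BLUE BLUE BLUE RED RED RED via {L|R} + simplicity:
1 of 12 · B · max L 0 · min R +∞ -> 1
2 of 12 · BR · max L 0 · min R 1 -> 1/2
3 of 12 · BRB · max L 1/2 · min R 1 -> 3/4
4 of 12 · BRBR · max L 1/2 · min R 3/4 -> 5/8
5 of 12 · BRBRR · max L 1/2 · min R 5/8 -> 9/16
6 of 12 · BRBRRB · max L 9/16 · min R 5/8 -> 19/32
7 of 12 · BRBRRBB · max L 19/32 · min R 5/8 -> 39/64
8 of 12 · BRBRRBBB · max L 39/64 · min R 5/8 -> 79/128
9 of 12 · BRBRRBBBB · max L 79/128 · min R 5/8 -> 159/256
10 of 12 · BRBRRBBBBR · max L 79/128 · min R 159/256 -> 317/512
11 of 12 · BRBRRBBBBRR · max L 79/128 · min R 317/512 -> 633/1024
12 of 12 · BRBRRBBBBRRR · max L 79/128 · min R 633/1024 -> 1265/2048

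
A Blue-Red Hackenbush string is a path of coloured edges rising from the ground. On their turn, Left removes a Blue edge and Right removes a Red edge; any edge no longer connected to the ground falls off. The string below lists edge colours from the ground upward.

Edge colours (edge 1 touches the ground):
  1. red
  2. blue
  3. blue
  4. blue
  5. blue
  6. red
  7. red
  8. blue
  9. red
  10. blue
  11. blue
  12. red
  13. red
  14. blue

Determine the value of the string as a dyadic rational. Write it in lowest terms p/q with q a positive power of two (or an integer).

step 1: add red to get r; options L={ · } R={ 0 } → -1
step 2: add blue to get rb; options L={ -1 } R={ 0 } → -1/2
step 3: add blue to get rbb; options L={ -1 -1/2 } R={ 0 } → -1/4
step 4: add blue to get rbbb; options L={ -1 -1/2 -1/4 } R={ 0 } → -1/8
step 5: add blue to get rbbbb; options L={ -1 -1/2 -1/4 -1/8 } R={ 0 } → -1/16
step 6: add red to get rbbbbr; options L={ -1 -1/2 -1/4 -1/8 } R={ -1/16 0 } → -3/32
step 7: add red to get rbbbbrr; options L={ -1 -1/2 -1/4 -1/8 } R={ -3/32 -1/16 0 } → -7/64
step 8: add blue to get rbbbbrrb; options L={ -1 -1/2 -1/4 -1/8 -7/64 } R={ -3/32 -1/16 0 } → -13/128
step 9: add red to get rbbbbrrbr; options L={ -1 -1/2 -1/4 -1/8 -7/64 } R={ -13/128 -3/32 -1/16 0 } → -27/256
step 10: add blue to get rbbbbrrbrb; options L={ -1 -1/2 -1/4 -1/8 -7/64 -27/256 } R={ -13/128 -3/32 -1/16 0 } → -53/512
step 11: add blue to get rbbbbrrbrbb; options L={ -1 -1/2 -1/4 -1/8 -7/64 -27/256 -53/512 } R={ -13/128 -3/32 -1/16 0 } → -105/1024
step 12: add red to get rbbbbrrbrbbr; options L={ -1 -1/2 -1/4 -1/8 -7/64 -27/256 -53/512 } R={ -105/1024 -13/128 -3/32 -1/16 0 } → -211/2048
step 13: add red to get rbbbbrrbrbbrr; options L={ -1 -1/2 -1/4 -1/8 -7/64 -27/256 -53/512 } R={ -211/2048 -105/1024 -13/128 -3/32 -1/16 0 } → -423/4096
step 14: add blue to get rbbbbrrbrbbrrb; options L={ -1 -1/2 -1/4 -1/8 -7/64 -27/256 -53/512 -423/4096 } R={ -211/2048 -105/1024 -13/128 -3/32 -1/16 0 } → -845/8192

-845/8192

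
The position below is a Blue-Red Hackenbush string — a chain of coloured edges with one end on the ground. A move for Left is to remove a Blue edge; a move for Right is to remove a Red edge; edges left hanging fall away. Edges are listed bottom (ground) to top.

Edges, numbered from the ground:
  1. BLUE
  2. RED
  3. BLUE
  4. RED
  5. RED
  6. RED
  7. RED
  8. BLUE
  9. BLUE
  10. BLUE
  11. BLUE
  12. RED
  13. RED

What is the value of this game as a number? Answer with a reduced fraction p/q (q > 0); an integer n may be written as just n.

2169/4096

Build v(s[:k]) for k = 1..13, string s = BLUE RED BLUE RED RED RED RED BLUE BLUE BLUE BLUE RED RED.
v_1 [B]  L=[0]  R=[none]  ⇒ 1
v_2 [BR]  L=[0]  R=[1]  ⇒ 1/2
v_3 [BRB]  L=[0, 1/2]  R=[1]  ⇒ 3/4
v_4 [BRBR]  L=[0, 1/2]  R=[3/4, 1]  ⇒ 5/8
v_5 [BRBRR]  L=[0, 1/2]  R=[5/8, 3/4, 1]  ⇒ 9/16
v_6 [BRBRRR]  L=[0, 1/2]  R=[9/16, 5/8, 3/4, 1]  ⇒ 17/32
v_7 [BRBRRRR]  L=[0, 1/2]  R=[17/32, 9/16, 5/8, 3/4, 1]  ⇒ 33/64
v_8 [BRBRRRRB]  L=[0, 1/2, 33/64]  R=[17/32, 9/16, 5/8, 3/4, 1]  ⇒ 67/128
v_9 [BRBRRRRBB]  L=[0, 1/2, 33/64, 67/128]  R=[17/32, 9/16, 5/8, 3/4, 1]  ⇒ 135/256
v_10 [BRBRRRRBBB]  L=[0, 1/2, 33/64, 67/128, 135/256]  R=[17/32, 9/16, 5/8, 3/4, 1]  ⇒ 271/512
v_11 [BRBRRRRBBBB]  L=[0, 1/2, 33/64, 67/128, 135/256, 271/512]  R=[17/32, 9/16, 5/8, 3/4, 1]  ⇒ 543/1024
v_12 [BRBRRRRBBBBR]  L=[0, 1/2, 33/64, 67/128, 135/256, 271/512]  R=[543/1024, 17/32, 9/16, 5/8, 3/4, 1]  ⇒ 1085/2048
v_13 [BRBRRRRBBBBRR]  L=[0, 1/2, 33/64, 67/128, 135/256, 271/512]  R=[1085/2048, 543/1024, 17/32, 9/16, 5/8, 3/4, 1]  ⇒ 2169/4096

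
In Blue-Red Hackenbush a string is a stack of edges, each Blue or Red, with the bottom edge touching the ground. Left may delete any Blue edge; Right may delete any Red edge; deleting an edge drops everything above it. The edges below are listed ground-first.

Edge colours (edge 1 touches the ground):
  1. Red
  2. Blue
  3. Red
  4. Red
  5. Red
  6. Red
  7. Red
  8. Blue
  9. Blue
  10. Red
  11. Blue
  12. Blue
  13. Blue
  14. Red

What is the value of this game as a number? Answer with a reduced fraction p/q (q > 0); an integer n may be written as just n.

Recurse on prefixes of the 14-edge string Red Blue Red Red Red Red Red Blue Blue Red Blue Blue Blue Red:
val(R) = { none | 0 } => -1
val(RB) = { -1 | 0 } => -1/2
val(RBR) = { -1 | -1/2,0 } => -3/4
val(RBRR) = { -1 | -3/4,-1/2,0 } => -7/8
val(RBRRR) = { -1 | -7/8,-3/4,-1/2,0 } => -15/16
val(RBRRRR) = { -1 | -15/16,-7/8,-3/4,-1/2,0 } => -31/32
val(RBRRRRR) = { -1 | -31/32,-15/16,-7/8,-3/4,-1/2,0 } => -63/64
val(RBRRRRRB) = { -1,-63/64 | -31/32,-15/16,-7/8,-3/4,-1/2,0 } => -125/128
val(RBRRRRRBB) = { -1,-63/64,-125/128 | -31/32,-15/16,-7/8,-3/4,-1/2,0 } => -249/256
val(RBRRRRRBBR) = { -1,-63/64,-125/128 | -249/256,-31/32,-15/16,-7/8,-3/4,-1/2,0 } => -499/512
val(RBRRRRRBBRB) = { -1,-63/64,-125/128,-499/512 | -249/256,-31/32,-15/16,-7/8,-3/4,-1/2,0 } => -997/1024
val(RBRRRRRBBRBB) = { -1,-63/64,-125/128,-499/512,-997/1024 | -249/256,-31/32,-15/16,-7/8,-3/4,-1/2,0 } => -1993/2048
val(RBRRRRRBBRBBB) = { -1,-63/64,-125/128,-499/512,-997/1024,-1993/2048 | -249/256,-31/32,-15/16,-7/8,-3/4,-1/2,0 } => -3985/4096
val(RBRRRRRBBRBBBR) = { -1,-63/64,-125/128,-499/512,-997/1024,-1993/2048 | -3985/4096,-249/256,-31/32,-15/16,-7/8,-3/4,-1/2,0 } => -7971/8192

-7971/8192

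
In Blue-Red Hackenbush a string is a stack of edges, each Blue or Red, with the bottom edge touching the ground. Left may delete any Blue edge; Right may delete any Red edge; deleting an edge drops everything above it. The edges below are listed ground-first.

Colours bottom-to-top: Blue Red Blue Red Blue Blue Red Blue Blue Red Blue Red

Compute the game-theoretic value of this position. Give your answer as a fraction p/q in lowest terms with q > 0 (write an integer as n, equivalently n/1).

1461/2048

v(B) = { 0 | none } => 1
v(BR) = { 0 | 1 } => 1/2
v(BRB) = { 0 1/2 | 1 } => 3/4
v(BRBR) = { 0 1/2 | 3/4 1 } => 5/8
v(BRBRB) = { 0 1/2 5/8 | 3/4 1 } => 11/16
v(BRBRBB) = { 0 1/2 5/8 11/16 | 3/4 1 } => 23/32
v(BRBRBBR) = { 0 1/2 5/8 11/16 | 23/32 3/4 1 } => 45/64
v(BRBRBBRB) = { 0 1/2 5/8 11/16 45/64 | 23/32 3/4 1 } => 91/128
v(BRBRBBRBB) = { 0 1/2 5/8 11/16 45/64 91/128 | 23/32 3/4 1 } => 183/256
v(BRBRBBRBBR) = { 0 1/2 5/8 11/16 45/64 91/128 | 183/256 23/32 3/4 1 } => 365/512
v(BRBRBBRBBRB) = { 0 1/2 5/8 11/16 45/64 91/128 365/512 | 183/256 23/32 3/4 1 } => 731/1024
v(BRBRBBRBBRBR) = { 0 1/2 5/8 11/16 45/64 91/128 365/512 | 731/1024 183/256 23/32 3/4 1 } => 1461/2048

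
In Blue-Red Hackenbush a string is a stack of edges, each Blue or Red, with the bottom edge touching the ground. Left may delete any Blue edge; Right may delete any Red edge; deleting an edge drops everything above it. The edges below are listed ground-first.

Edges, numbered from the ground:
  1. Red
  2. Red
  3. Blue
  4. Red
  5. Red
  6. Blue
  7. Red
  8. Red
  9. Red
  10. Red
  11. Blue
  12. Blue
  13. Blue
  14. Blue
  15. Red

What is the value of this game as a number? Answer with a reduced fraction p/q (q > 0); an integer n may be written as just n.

Build g(s[:k]) for k = 1..15, string s = Red Red Blue Red Red Blue Red Red Red Red Blue Blue Blue Blue Red.
edge 1 of 15 (Red): { · | 0 } gives -1
edge 2 of 15 (Red): { · | -1,0 } gives -2
edge 3 of 15 (Blue): { -2 | -1,0 } gives -3/2
edge 4 of 15 (Red): { -2 | -3/2,-1,0 } gives -7/4
edge 5 of 15 (Red): { -2 | -7/4,-3/2,-1,0 } gives -15/8
edge 6 of 15 (Blue): { -2,-15/8 | -7/4,-3/2,-1,0 } gives -29/16
edge 7 of 15 (Red): { -2,-15/8 | -29/16,-7/4,-3/2,-1,0 } gives -59/32
edge 8 of 15 (Red): { -2,-15/8 | -59/32,-29/16,-7/4,-3/2,-1,0 } gives -119/64
edge 9 of 15 (Red): { -2,-15/8 | -119/64,-59/32,-29/16,-7/4,-3/2,-1,0 } gives -239/128
edge 10 of 15 (Red): { -2,-15/8 | -239/128,-119/64,-59/32,-29/16,-7/4,-3/2,-1,0 } gives -479/256
edge 11 of 15 (Blue): { -2,-15/8,-479/256 | -239/128,-119/64,-59/32,-29/16,-7/4,-3/2,-1,0 } gives -957/512
edge 12 of 15 (Blue): { -2,-15/8,-479/256,-957/512 | -239/128,-119/64,-59/32,-29/16,-7/4,-3/2,-1,0 } gives -1913/1024
edge 13 of 15 (Blue): { -2,-15/8,-479/256,-957/512,-1913/1024 | -239/128,-119/64,-59/32,-29/16,-7/4,-3/2,-1,0 } gives -3825/2048
edge 14 of 15 (Blue): { -2,-15/8,-479/256,-957/512,-1913/1024,-3825/2048 | -239/128,-119/64,-59/32,-29/16,-7/4,-3/2,-1,0 } gives -7649/4096
edge 15 of 15 (Red): { -2,-15/8,-479/256,-957/512,-1913/1024,-3825/2048 | -7649/4096,-239/128,-119/64,-59/32,-29/16,-7/4,-3/2,-1,0 } gives -15299/8192

-15299/8192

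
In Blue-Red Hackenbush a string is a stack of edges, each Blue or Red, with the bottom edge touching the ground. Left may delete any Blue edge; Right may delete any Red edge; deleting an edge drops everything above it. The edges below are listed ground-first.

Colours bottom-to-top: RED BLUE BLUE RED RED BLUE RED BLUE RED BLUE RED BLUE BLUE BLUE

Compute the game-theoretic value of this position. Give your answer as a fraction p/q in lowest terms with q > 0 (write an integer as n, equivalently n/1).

step 1: add RED to get R; options L={ none } R={ 0 } = -1
step 2: add BLUE to get RB; options L={ -1 } R={ 0 } = -1/2
step 3: add BLUE to get RBB; options L={ -1,-1/2 } R={ 0 } = -1/4
step 4: add RED to get RBBR; options L={ -1,-1/2 } R={ -1/4,0 } = -3/8
step 5: add RED to get RBBRR; options L={ -1,-1/2 } R={ -3/8,-1/4,0 } = -7/16
step 6: add BLUE to get RBBRRB; options L={ -1,-1/2,-7/16 } R={ -3/8,-1/4,0 } = -13/32
step 7: add RED to get RBBRRBR; options L={ -1,-1/2,-7/16 } R={ -13/32,-3/8,-1/4,0 } = -27/64
step 8: add BLUE to get RBBRRBRB; options L={ -1,-1/2,-7/16,-27/64 } R={ -13/32,-3/8,-1/4,0 } = -53/128
step 9: add RED to get RBBRRBRBR; options L={ -1,-1/2,-7/16,-27/64 } R={ -53/128,-13/32,-3/8,-1/4,0 } = -107/256
step 10: add BLUE to get RBBRRBRBRB; options L={ -1,-1/2,-7/16,-27/64,-107/256 } R={ -53/128,-13/32,-3/8,-1/4,0 } = -213/512
step 11: add RED to get RBBRRBRBRBR; options L={ -1,-1/2,-7/16,-27/64,-107/256 } R={ -213/512,-53/128,-13/32,-3/8,-1/4,0 } = -427/1024
step 12: add BLUE to get RBBRRBRBRBRB; options L={ -1,-1/2,-7/16,-27/64,-107/256,-427/1024 } R={ -213/512,-53/128,-13/32,-3/8,-1/4,0 } = -853/2048
step 13: add BLUE to get RBBRRBRBRBRBB; options L={ -1,-1/2,-7/16,-27/64,-107/256,-427/1024,-853/2048 } R={ -213/512,-53/128,-13/32,-3/8,-1/4,0 } = -1705/4096
step 14: add BLUE to get RBBRRBRBRBRBBB; options L={ -1,-1/2,-7/16,-27/64,-107/256,-427/1024,-853/2048,-1705/4096 } R={ -213/512,-53/128,-13/32,-3/8,-1/4,0 } = -3409/8192

-3409/8192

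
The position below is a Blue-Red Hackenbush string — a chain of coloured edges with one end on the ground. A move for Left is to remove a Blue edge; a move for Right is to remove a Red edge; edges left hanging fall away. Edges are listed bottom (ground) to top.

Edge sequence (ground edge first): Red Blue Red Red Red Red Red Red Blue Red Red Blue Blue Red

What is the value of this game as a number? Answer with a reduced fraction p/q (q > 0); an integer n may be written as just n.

-8115/8192

Prefix values for Red Blue Red Red Red Red Red Red Blue Red Red Blue Blue Red via {L|R} + simplicity:
edge 1 of 14 (Red): {  | 0 } — -1
edge 2 of 14 (Blue): { -1 | 0 } — -1/2
edge 3 of 14 (Red): { -1 | -1/2,0 } — -3/4
edge 4 of 14 (Red): { -1 | -3/4,-1/2,0 } — -7/8
edge 5 of 14 (Red): { -1 | -7/8,-3/4,-1/2,0 } — -15/16
edge 6 of 14 (Red): { -1 | -15/16,-7/8,-3/4,-1/2,0 } — -31/32
edge 7 of 14 (Red): { -1 | -31/32,-15/16,-7/8,-3/4,-1/2,0 } — -63/64
edge 8 of 14 (Red): { -1 | -63/64,-31/32,-15/16,-7/8,-3/4,-1/2,0 } — -127/128
edge 9 of 14 (Blue): { -1,-127/128 | -63/64,-31/32,-15/16,-7/8,-3/4,-1/2,0 } — -253/256
edge 10 of 14 (Red): { -1,-127/128 | -253/256,-63/64,-31/32,-15/16,-7/8,-3/4,-1/2,0 } — -507/512
edge 11 of 14 (Red): { -1,-127/128 | -507/512,-253/256,-63/64,-31/32,-15/16,-7/8,-3/4,-1/2,0 } — -1015/1024
edge 12 of 14 (Blue): { -1,-127/128,-1015/1024 | -507/512,-253/256,-63/64,-31/32,-15/16,-7/8,-3/4,-1/2,0 } — -2029/2048
edge 13 of 14 (Blue): { -1,-127/128,-1015/1024,-2029/2048 | -507/512,-253/256,-63/64,-31/32,-15/16,-7/8,-3/4,-1/2,0 } — -4057/4096
edge 14 of 14 (Red): { -1,-127/128,-1015/1024,-2029/2048 | -4057/4096,-507/512,-253/256,-63/64,-31/32,-15/16,-7/8,-3/4,-1/2,0 } — -8115/8192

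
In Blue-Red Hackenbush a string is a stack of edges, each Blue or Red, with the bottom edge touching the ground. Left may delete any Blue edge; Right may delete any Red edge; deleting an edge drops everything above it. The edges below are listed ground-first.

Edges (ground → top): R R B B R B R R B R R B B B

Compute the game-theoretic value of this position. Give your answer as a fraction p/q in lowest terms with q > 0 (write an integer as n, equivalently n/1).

step 1: add R to get R; options L={ · } R={ 0 } ⇒ -1
step 2: add R to get RR; options L={ · } R={ -1, 0 } ⇒ -2
step 3: add B to get RRB; options L={ -2 } R={ -1, 0 } ⇒ -3/2
step 4: add B to get RRBB; options L={ -2, -3/2 } R={ -1, 0 } ⇒ -5/4
step 5: add R to get RRBBR; options L={ -2, -3/2 } R={ -5/4, -1, 0 } ⇒ -11/8
step 6: add B to get RRBBRB; options L={ -2, -3/2, -11/8 } R={ -5/4, -1, 0 } ⇒ -21/16
step 7: add R to get RRBBRBR; options L={ -2, -3/2, -11/8 } R={ -21/16, -5/4, -1, 0 } ⇒ -43/32
step 8: add R to get RRBBRBRR; options L={ -2, -3/2, -11/8 } R={ -43/32, -21/16, -5/4, -1, 0 } ⇒ -87/64
step 9: add B to get RRBBRBRRB; options L={ -2, -3/2, -11/8, -87/64 } R={ -43/32, -21/16, -5/4, -1, 0 } ⇒ -173/128
step 10: add R to get RRBBRBRRBR; options L={ -2, -3/2, -11/8, -87/64 } R={ -173/128, -43/32, -21/16, -5/4, -1, 0 } ⇒ -347/256
step 11: add R to get RRBBRBRRBRR; options L={ -2, -3/2, -11/8, -87/64 } R={ -347/256, -173/128, -43/32, -21/16, -5/4, -1, 0 } ⇒ -695/512
step 12: add B to get RRBBRBRRBRRB; options L={ -2, -3/2, -11/8, -87/64, -695/512 } R={ -347/256, -173/128, -43/32, -21/16, -5/4, -1, 0 } ⇒ -1389/1024
step 13: add B to get RRBBRBRRBRRBB; options L={ -2, -3/2, -11/8, -87/64, -695/512, -1389/1024 } R={ -347/256, -173/128, -43/32, -21/16, -5/4, -1, 0 } ⇒ -2777/2048
step 14: add B to get RRBBRBRRBRRBBB; options L={ -2, -3/2, -11/8, -87/64, -695/512, -1389/1024, -2777/2048 } R={ -347/256, -173/128, -43/32, -21/16, -5/4, -1, 0 } ⇒ -5553/4096

-5553/4096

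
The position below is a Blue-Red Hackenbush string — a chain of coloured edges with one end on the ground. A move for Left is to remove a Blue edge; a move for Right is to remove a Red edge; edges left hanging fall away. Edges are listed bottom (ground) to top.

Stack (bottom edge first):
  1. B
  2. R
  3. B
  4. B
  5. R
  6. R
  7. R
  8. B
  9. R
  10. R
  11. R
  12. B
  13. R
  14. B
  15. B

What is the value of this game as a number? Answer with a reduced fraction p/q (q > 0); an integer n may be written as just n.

12567/16384

Prefix values for B R B B R R R B R R R B R B B via {L|R} + simplicity:
val(B) = { 0 |  } = 1
val(BR) = { 0 | 1 } = 1/2
val(BRB) = { 0 1/2 | 1 } = 3/4
val(BRBB) = { 0 1/2 3/4 | 1 } = 7/8
val(BRBBR) = { 0 1/2 3/4 | 7/8 1 } = 13/16
val(BRBBRR) = { 0 1/2 3/4 | 13/16 7/8 1 } = 25/32
val(BRBBRRR) = { 0 1/2 3/4 | 25/32 13/16 7/8 1 } = 49/64
val(BRBBRRRB) = { 0 1/2 3/4 49/64 | 25/32 13/16 7/8 1 } = 99/128
val(BRBBRRRBR) = { 0 1/2 3/4 49/64 | 99/128 25/32 13/16 7/8 1 } = 197/256
val(BRBBRRRBRR) = { 0 1/2 3/4 49/64 | 197/256 99/128 25/32 13/16 7/8 1 } = 393/512
val(BRBBRRRBRRR) = { 0 1/2 3/4 49/64 | 393/512 197/256 99/128 25/32 13/16 7/8 1 } = 785/1024
val(BRBBRRRBRRRB) = { 0 1/2 3/4 49/64 785/1024 | 393/512 197/256 99/128 25/32 13/16 7/8 1 } = 1571/2048
val(BRBBRRRBRRRBR) = { 0 1/2 3/4 49/64 785/1024 | 1571/2048 393/512 197/256 99/128 25/32 13/16 7/8 1 } = 3141/4096
val(BRBBRRRBRRRBRB) = { 0 1/2 3/4 49/64 785/1024 3141/4096 | 1571/2048 393/512 197/256 99/128 25/32 13/16 7/8 1 } = 6283/8192
val(BRBBRRRBRRRBRBB) = { 0 1/2 3/4 49/64 785/1024 3141/4096 6283/8192 | 1571/2048 393/512 197/256 99/128 25/32 13/16 7/8 1 } = 12567/16384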